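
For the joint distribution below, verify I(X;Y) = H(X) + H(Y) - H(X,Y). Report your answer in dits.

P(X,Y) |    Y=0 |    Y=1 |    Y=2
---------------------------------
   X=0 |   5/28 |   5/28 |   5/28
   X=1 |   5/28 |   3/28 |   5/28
I(X;Y) = 0.0028 dits

Mutual information has multiple equivalent forms:
- I(X;Y) = H(X) - H(X|Y)
- I(X;Y) = H(Y) - H(Y|X)
- I(X;Y) = H(X) + H(Y) - H(X,Y)

Computing all quantities:
H(X) = 0.2999, H(Y) = 0.4748, H(X,Y) = 0.7720
H(X|Y) = 0.2971, H(Y|X) = 0.4720

Verification:
H(X) - H(X|Y) = 0.2999 - 0.2971 = 0.0028
H(Y) - H(Y|X) = 0.4748 - 0.4720 = 0.0028
H(X) + H(Y) - H(X,Y) = 0.2999 + 0.4748 - 0.7720 = 0.0028

All forms give I(X;Y) = 0.0028 dits. ✓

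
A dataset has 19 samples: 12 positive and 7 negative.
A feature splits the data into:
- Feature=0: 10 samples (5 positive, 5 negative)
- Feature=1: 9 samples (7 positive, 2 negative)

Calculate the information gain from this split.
0.0611 bits

Information Gain = H(Y) - H(Y|Feature)

Before split:
P(positive) = 12/19 = 0.6316
H(Y) = 0.9495 bits

After split:
Feature=0: H = 1.0000 bits (weight = 10/19)
Feature=1: H = 0.7642 bits (weight = 9/19)
H(Y|Feature) = (10/19)×1.0000 + (9/19)×0.7642 = 0.8883 bits

Information Gain = 0.9495 - 0.8883 = 0.0611 bits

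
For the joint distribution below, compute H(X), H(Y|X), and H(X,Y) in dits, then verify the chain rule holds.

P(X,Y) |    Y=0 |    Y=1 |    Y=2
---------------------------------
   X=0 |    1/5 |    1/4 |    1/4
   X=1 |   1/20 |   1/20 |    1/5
H(X,Y) = 0.7107, H(X) = 0.2653, H(Y|X) = 0.4454 (all in dits)

Chain rule: H(X,Y) = H(X) + H(Y|X)

Left side — joint entropy directly:
H(X,Y) = -Σ p(x,y) log p(x,y) = 0.7107 dits

Right side — compute H(Y|X) from the conditional distributions:
P(X) = (7/10, 3/10), so H(X) = 0.2653 dits
H(Y|X) = Σ_x P(X=x) · H(Y|X=x):
  P(Y|X=0) = (2/7, 5/14, 5/14), H(Y|X=0) = 0.4748, weight P(X=0) = 7/10
  P(Y|X=1) = (1/6, 1/6, 2/3), H(Y|X=1) = 0.3768, weight P(X=1) = 3/10
H(Y|X) = 0.4454 dits

H(X) + H(Y|X) = 0.2653 + 0.4454 = 0.7107 dits

Both sides equal 0.7107 dits. ✓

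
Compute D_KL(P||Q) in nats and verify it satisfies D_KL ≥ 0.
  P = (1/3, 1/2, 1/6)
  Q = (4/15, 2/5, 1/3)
0.0704 nats

KL divergence satisfies the Gibbs inequality: D_KL(P||Q) ≥ 0 for all distributions P, Q.

D_KL(P||Q) = Σ p(x) log(p(x)/q(x))
Term by term:
  x=0: 1/3 × log_e[(1/3)/(4/15)] = 0.0744
  x=1: 1/2 × log_e[(1/2)/(2/5)] = 0.1116
  x=2: 1/6 × log_e[(1/6)/(1/3)] = -0.1155
D_KL(P||Q) = 0.0704 nats

D_KL(P||Q) = 0.0704 ≥ 0 ✓

This non-negativity is a fundamental property: relative entropy cannot be negative because it measures how different Q is from P.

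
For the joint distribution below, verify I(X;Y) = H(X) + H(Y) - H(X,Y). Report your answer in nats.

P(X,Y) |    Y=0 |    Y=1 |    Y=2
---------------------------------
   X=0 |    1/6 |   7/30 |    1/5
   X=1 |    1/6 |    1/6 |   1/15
I(X;Y) = 0.0203 nats

Mutual information has multiple equivalent forms:
- I(X;Y) = H(X) - H(X|Y)
- I(X;Y) = H(Y) - H(Y|X)
- I(X;Y) = H(X) + H(Y) - H(X,Y)

Computing all quantities:
H(X) = 0.6730, H(Y) = 1.0852, H(X,Y) = 1.7379
H(X|Y) = 0.6527, H(Y|X) = 1.0649

Verification:
H(X) - H(X|Y) = 0.6730 - 0.6527 = 0.0203
H(Y) - H(Y|X) = 1.0852 - 1.0649 = 0.0203
H(X) + H(Y) - H(X,Y) = 0.6730 + 1.0852 - 1.7379 = 0.0203

All forms give I(X;Y) = 0.0203 nats. ✓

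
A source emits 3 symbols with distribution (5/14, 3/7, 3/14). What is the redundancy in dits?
0.0164 dits

Redundancy measures how far a source is from maximum entropy:
R = H_max - H(X)

Maximum entropy for 3 symbols: H_max = log_10(3) = 0.4771 dits
Actual entropy: H(X) = 0.4608 dits
Redundancy: R = 0.4771 - 0.4608 = 0.0164 dits

This redundancy represents potential for compression: the source could be compressed by 0.0164 dits per symbol.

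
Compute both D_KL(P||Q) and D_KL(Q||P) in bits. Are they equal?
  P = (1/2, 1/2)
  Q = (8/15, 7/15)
D_KL(P||Q) = 0.0032, D_KL(Q||P) = 0.0032

KL divergence is not symmetric: D_KL(P||Q) ≠ D_KL(Q||P) in general.

D_KL(P||Q) = 0.0032 bits
D_KL(Q||P) = 0.0032 bits

In this case they happen to be equal (to 4 decimal places).

This asymmetry is why KL divergence is not a true distance metric.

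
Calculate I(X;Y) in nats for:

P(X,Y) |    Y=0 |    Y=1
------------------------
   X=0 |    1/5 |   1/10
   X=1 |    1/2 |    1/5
0.0011 nats

Mutual information: I(X;Y) = H(X) + H(Y) - H(X,Y)

Marginals:
P(X) = (3/10, 7/10), H(X) = 0.6109 nats
P(Y) = (7/10, 3/10), H(Y) = 0.6109 nats

Joint entropy: H(X,Y) = 1.2206 nats

I(X;Y) = 0.6109 + 0.6109 - 1.2206 = 0.0011 nats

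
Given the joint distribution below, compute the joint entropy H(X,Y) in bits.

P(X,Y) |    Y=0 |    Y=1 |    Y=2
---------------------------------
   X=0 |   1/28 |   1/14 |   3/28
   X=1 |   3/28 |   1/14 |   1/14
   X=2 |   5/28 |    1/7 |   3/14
2.9992 bits

Joint entropy is H(X,Y) = -Σ_{x,y} p(x,y) log p(x,y).

Summing over all non-zero entries:
H(X,Y) = -[1/28·log_2(1/28) + 1/14·log_2(1/14) + 3/28·log_2(3/28) + 3/28·log_2(3/28) + 1/14·log_2(1/14) + 1/14·log_2(1/14) + 5/28·log_2(5/28) + 1/7·log_2(1/7) + 3/14·log_2(3/14)]
H(X,Y) = 2.9992 bits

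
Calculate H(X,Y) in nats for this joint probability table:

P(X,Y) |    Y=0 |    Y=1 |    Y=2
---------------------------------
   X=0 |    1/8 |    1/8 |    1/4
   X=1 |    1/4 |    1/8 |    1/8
1.7329 nats

Joint entropy is H(X,Y) = -Σ_{x,y} p(x,y) log p(x,y).

Summing over all non-zero entries:
H(X,Y) = -[1/8·log_e(1/8) + 1/8·log_e(1/8) + 1/4·log_e(1/4) + 1/4·log_e(1/4) + 1/8·log_e(1/8) + 1/8·log_e(1/8)]
H(X,Y) = 1.7329 nats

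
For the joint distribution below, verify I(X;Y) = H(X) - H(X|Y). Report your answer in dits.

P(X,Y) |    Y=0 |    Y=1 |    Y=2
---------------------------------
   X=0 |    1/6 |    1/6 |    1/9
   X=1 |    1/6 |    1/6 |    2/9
I(X;Y) = 0.0055 dits

Mutual information has multiple equivalent forms:
- I(X;Y) = H(X) - H(X|Y)
- I(X;Y) = H(Y) - H(Y|X)
- I(X;Y) = H(X) + H(Y) - H(X,Y)

Computing all quantities:
H(X) = 0.2983, H(Y) = 0.4771, H(X,Y) = 0.7700
H(X|Y) = 0.2928, H(Y|X) = 0.4716

Verification:
H(X) - H(X|Y) = 0.2983 - 0.2928 = 0.0055
H(Y) - H(Y|X) = 0.4771 - 0.4716 = 0.0055
H(X) + H(Y) - H(X,Y) = 0.2983 + 0.4771 - 0.7700 = 0.0055

All forms give I(X;Y) = 0.0055 dits. ✓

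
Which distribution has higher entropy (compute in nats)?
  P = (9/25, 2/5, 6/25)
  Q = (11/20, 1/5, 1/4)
P

Computing entropies in nats:
H(P) = 1.0768
H(Q) = 0.9973

Distribution P has higher entropy.

Intuition: The distribution closer to uniform (more spread out) has higher entropy.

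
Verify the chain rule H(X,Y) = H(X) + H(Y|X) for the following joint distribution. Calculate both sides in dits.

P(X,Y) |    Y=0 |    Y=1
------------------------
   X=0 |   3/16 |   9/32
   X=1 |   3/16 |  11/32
H(X,Y) = 0.5870, H(X) = 0.3002, H(Y|X) = 0.2868 (all in dits)

Chain rule: H(X,Y) = H(X) + H(Y|X)

Left side — joint entropy directly:
H(X,Y) = -Σ p(x,y) log p(x,y) = 0.5870 dits

Right side — compute H(Y|X) from the conditional distributions:
P(X) = (15/32, 17/32), so H(X) = 0.3002 dits
H(Y|X) = Σ_x P(X=x) · H(Y|X=x):
  P(Y|X=0) = (2/5, 3/5), H(Y|X=0) = 0.2923, weight P(X=0) = 15/32
  P(Y|X=1) = (6/17, 11/17), H(Y|X=1) = 0.2820, weight P(X=1) = 17/32
H(Y|X) = 0.2868 dits

H(X) + H(Y|X) = 0.3002 + 0.2868 = 0.5870 dits

Both sides equal 0.5870 dits. ✓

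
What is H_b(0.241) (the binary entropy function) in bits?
0.7967 bits

The binary entropy function is:
H(p) = -p log(p) - (1-p) log(1-p)

H(0.241) = -0.241 × log_2(0.241) - 0.759 × log_2(0.759)
H(0.241) = 0.7967 bits

Note: Binary entropy is maximized at p=0.5 (H=1 bit) and minimized at p=0 or p=1 (H=0).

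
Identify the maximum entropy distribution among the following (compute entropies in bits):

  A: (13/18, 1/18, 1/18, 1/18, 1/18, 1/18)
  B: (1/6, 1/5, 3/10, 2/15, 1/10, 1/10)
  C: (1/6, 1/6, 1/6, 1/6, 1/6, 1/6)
C

For a discrete distribution over n outcomes, entropy is maximized by the uniform distribution.

Computing entropies:
H(A) = 1.4974 bits
H(B) = 2.4683 bits
H(C) = 2.5850 bits

The uniform distribution (where all probabilities equal 1/6) achieves the maximum entropy of log_2(6) = 2.5850 bits.

Distribution C has the highest entropy.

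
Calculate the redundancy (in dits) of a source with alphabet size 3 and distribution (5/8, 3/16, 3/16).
0.0769 dits

Redundancy measures how far a source is from maximum entropy:
R = H_max - H(X)

Maximum entropy for 3 symbols: H_max = log_10(3) = 0.4771 dits
Actual entropy: H(X) = 0.4002 dits
Redundancy: R = 0.4771 - 0.4002 = 0.0769 dits

This redundancy represents potential for compression: the source could be compressed by 0.0769 dits per symbol.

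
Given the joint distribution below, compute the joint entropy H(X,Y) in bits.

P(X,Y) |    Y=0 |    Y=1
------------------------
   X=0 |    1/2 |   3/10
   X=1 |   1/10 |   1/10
1.6855 bits

Joint entropy is H(X,Y) = -Σ_{x,y} p(x,y) log p(x,y).

Summing over all non-zero entries:
H(X,Y) = -[1/2·log_2(1/2) + 3/10·log_2(3/10) + 1/10·log_2(1/10) + 1/10·log_2(1/10)]
H(X,Y) = 1.6855 bits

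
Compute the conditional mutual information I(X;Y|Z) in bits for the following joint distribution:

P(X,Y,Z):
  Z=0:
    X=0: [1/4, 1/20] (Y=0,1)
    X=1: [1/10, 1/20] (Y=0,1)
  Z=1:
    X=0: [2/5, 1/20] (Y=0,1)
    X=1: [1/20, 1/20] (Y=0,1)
0.0609 bits

Conditional mutual information: I(X;Y|Z) = H(X|Z) + H(Y|Z) - H(X,Y|Z)

H(Z) = 0.9928
H(X,Z) = 1.7822 → H(X|Z) = 0.7895
H(Y,Z) = 1.7129 → H(Y|Z) = 0.7201
H(X,Y,Z) = 2.4414 → H(X,Y|Z) = 1.4487

I(X;Y|Z) = 0.7895 + 0.7201 - 1.4487 = 0.0609 bits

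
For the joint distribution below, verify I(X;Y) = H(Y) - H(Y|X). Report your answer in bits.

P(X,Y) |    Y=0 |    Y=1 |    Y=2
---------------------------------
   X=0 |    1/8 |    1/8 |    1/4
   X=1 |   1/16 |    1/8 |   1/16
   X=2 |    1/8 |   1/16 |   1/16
I(X;Y) = 0.0794 bits

Mutual information has multiple equivalent forms:
- I(X;Y) = H(X) - H(X|Y)
- I(X;Y) = H(Y) - H(Y|X)
- I(X;Y) = H(X) + H(Y) - H(X,Y)

Computing all quantities:
H(X) = 1.5000, H(Y) = 1.5794, H(X,Y) = 3.0000
H(X|Y) = 1.4206, H(Y|X) = 1.5000

Verification:
H(X) - H(X|Y) = 1.5000 - 1.4206 = 0.0794
H(Y) - H(Y|X) = 1.5794 - 1.5000 = 0.0794
H(X) + H(Y) - H(X,Y) = 1.5000 + 1.5794 - 3.0000 = 0.0794

All forms give I(X;Y) = 0.0794 bits. ✓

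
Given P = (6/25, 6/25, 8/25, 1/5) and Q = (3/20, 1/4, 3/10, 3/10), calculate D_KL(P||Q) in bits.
0.0614 bits

KL divergence: D_KL(P||Q) = Σ p(x) log(p(x)/q(x))

Computing term by term:
  x=0: 6/25 × log_2[(6/25)/(3/20)] = 6/25 × 0.6781 = 0.1627
  x=1: 6/25 × log_2[(6/25)/(1/4)] = 6/25 × -0.0589 = -0.0141
  x=2: 8/25 × log_2[(8/25)/(3/10)] = 8/25 × 0.0931 = 0.0298
  x=3: 1/5 × log_2[(1/5)/(3/10)] = 1/5 × -0.5850 = -0.1170

D_KL(P||Q) = 0.0614 bits

Note: KL divergence is always non-negative and equals 0 iff P = Q.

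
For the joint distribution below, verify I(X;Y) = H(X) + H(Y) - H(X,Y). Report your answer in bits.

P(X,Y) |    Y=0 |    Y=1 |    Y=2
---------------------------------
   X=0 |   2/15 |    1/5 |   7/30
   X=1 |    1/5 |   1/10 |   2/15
I(X;Y) = 0.0413 bits

Mutual information has multiple equivalent forms:
- I(X;Y) = H(X) - H(X|Y)
- I(X;Y) = H(Y) - H(Y|X)
- I(X;Y) = H(X) + H(Y) - H(X,Y)

Computing all quantities:
H(X) = 0.9871, H(Y) = 1.5801, H(X,Y) = 2.5260
H(X|Y) = 0.9459, H(Y|X) = 1.5389

Verification:
H(X) - H(X|Y) = 0.9871 - 0.9459 = 0.0413
H(Y) - H(Y|X) = 1.5801 - 1.5389 = 0.0413
H(X) + H(Y) - H(X,Y) = 0.9871 + 1.5801 - 2.5260 = 0.0413

All forms give I(X;Y) = 0.0413 bits. ✓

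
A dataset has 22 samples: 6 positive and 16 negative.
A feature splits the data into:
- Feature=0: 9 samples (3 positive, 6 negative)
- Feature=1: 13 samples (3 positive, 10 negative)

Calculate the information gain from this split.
0.0092 bits

Information Gain = H(Y) - H(Y|Feature)

Before split:
P(positive) = 6/22 = 0.2727
H(Y) = 0.8454 bits

After split:
Feature=0: H = 0.9183 bits (weight = 9/22)
Feature=1: H = 0.7793 bits (weight = 13/22)
H(Y|Feature) = (9/22)×0.9183 + (13/22)×0.7793 = 0.8362 bits

Information Gain = 0.8454 - 0.8362 = 0.0092 bits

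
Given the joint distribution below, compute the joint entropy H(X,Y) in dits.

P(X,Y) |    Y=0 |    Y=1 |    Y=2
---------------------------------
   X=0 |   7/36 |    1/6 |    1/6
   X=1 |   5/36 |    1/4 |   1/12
0.7572 dits

Joint entropy is H(X,Y) = -Σ_{x,y} p(x,y) log p(x,y).

Summing over all non-zero entries:
H(X,Y) = -[7/36·log_10(7/36) + 1/6·log_10(1/6) + 1/6·log_10(1/6) + 5/36·log_10(5/36) + 1/4·log_10(1/4) + 1/12·log_10(1/12)]
H(X,Y) = 0.7572 dits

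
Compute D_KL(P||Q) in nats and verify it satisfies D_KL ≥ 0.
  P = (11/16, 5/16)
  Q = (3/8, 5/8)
0.2001 nats

KL divergence satisfies the Gibbs inequality: D_KL(P||Q) ≥ 0 for all distributions P, Q.

D_KL(P||Q) = Σ p(x) log(p(x)/q(x))
Term by term:
  x=0: 11/16 × log_e[(11/16)/(3/8)] = 0.4167
  x=1: 5/16 × log_e[(5/16)/(5/8)] = -0.2166
D_KL(P||Q) = 0.2001 nats

D_KL(P||Q) = 0.2001 ≥ 0 ✓

This non-negativity is a fundamental property: relative entropy cannot be negative because it measures how different Q is from P.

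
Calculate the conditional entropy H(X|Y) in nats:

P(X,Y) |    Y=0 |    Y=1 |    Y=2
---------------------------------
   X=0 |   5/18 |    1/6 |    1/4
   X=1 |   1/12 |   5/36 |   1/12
0.5930 nats

Using the chain rule: H(X|Y) = H(X,Y) - H(Y)

First, compute H(X,Y) = 1.6893 nats

Marginal P(Y) = (13/36, 11/36, 1/3)
H(Y) = 1.0963 nats

H(X|Y) = H(X,Y) - H(Y) = 1.6893 - 1.0963 = 0.5930 nats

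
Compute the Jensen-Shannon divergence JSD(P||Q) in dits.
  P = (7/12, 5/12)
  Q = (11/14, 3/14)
0.0104 dits

Jensen-Shannon divergence is:
JSD(P||Q) = 0.5 × D_KL(P||M) + 0.5 × D_KL(Q||M)
where M = 0.5 × (P + Q) is the mixture distribution.

M = 0.5 × (7/12, 5/12) + 0.5 × (11/14, 3/14) = (0.684524, 0.315476)

D_KL(P||M) = 0.0098 dits
D_KL(Q||M) = 0.0111 dits

JSD(P||Q) = 0.5 × 0.0098 + 0.5 × 0.0111 = 0.0104 dits

Unlike KL divergence, JSD is symmetric and bounded: 0 ≤ JSD ≤ log(2).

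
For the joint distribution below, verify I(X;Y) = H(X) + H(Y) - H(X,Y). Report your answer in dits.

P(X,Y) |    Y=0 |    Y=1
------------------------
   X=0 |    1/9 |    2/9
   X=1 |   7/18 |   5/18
I(X;Y) = 0.0122 dits

Mutual information has multiple equivalent forms:
- I(X;Y) = H(X) - H(X|Y)
- I(X;Y) = H(Y) - H(Y|X)
- I(X;Y) = H(X) + H(Y) - H(X,Y)

Computing all quantities:
H(X) = 0.2764, H(Y) = 0.3010, H(X,Y) = 0.5652
H(X|Y) = 0.2642, H(Y|X) = 0.2888

Verification:
H(X) - H(X|Y) = 0.2764 - 0.2642 = 0.0122
H(Y) - H(Y|X) = 0.3010 - 0.2888 = 0.0122
H(X) + H(Y) - H(X,Y) = 0.2764 + 0.3010 - 0.5652 = 0.0122

All forms give I(X;Y) = 0.0122 dits. ✓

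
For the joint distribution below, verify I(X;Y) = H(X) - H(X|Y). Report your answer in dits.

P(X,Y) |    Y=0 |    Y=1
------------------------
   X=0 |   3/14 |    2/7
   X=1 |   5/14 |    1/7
I(X;Y) = 0.0184 dits

Mutual information has multiple equivalent forms:
- I(X;Y) = H(X) - H(X|Y)
- I(X;Y) = H(Y) - H(Y|X)
- I(X;Y) = H(X) + H(Y) - H(X,Y)

Computing all quantities:
H(X) = 0.3010, H(Y) = 0.2966, H(X,Y) = 0.5792
H(X|Y) = 0.2827, H(Y|X) = 0.2782

Verification:
H(X) - H(X|Y) = 0.3010 - 0.2827 = 0.0184
H(Y) - H(Y|X) = 0.2966 - 0.2782 = 0.0184
H(X) + H(Y) - H(X,Y) = 0.3010 + 0.2966 - 0.5792 = 0.0184

All forms give I(X;Y) = 0.0184 dits. ✓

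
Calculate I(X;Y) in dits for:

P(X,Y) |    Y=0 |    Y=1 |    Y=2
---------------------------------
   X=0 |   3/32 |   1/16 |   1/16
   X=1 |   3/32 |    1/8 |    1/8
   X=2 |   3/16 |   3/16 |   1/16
0.0139 dits

Mutual information: I(X;Y) = H(X) + H(Y) - H(X,Y)

Marginals:
P(X) = (7/32, 11/32, 7/16), H(X) = 0.4609 dits
P(Y) = (3/8, 3/8, 1/4), H(Y) = 0.4700 dits

Joint entropy: H(X,Y) = 0.9169 dits

I(X;Y) = 0.4609 + 0.4700 - 0.9169 = 0.0139 dits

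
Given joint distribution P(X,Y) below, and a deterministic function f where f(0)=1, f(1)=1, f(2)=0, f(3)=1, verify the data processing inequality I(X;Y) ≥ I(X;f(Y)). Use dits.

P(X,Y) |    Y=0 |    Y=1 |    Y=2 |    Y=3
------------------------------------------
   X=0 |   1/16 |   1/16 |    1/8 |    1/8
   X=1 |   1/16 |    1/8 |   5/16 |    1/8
I(X;Y) = 0.0089, I(X;f(Y)) = 0.0058, inequality holds: 0.0089 ≥ 0.0058

Data Processing Inequality: For any Markov chain X → Y → Z, we have I(X;Y) ≥ I(X;Z).

Here Z = f(Y) is a deterministic function of Y, forming X → Y → Z.

Original I(X;Y) = 0.0089 dits

After applying f:
P(X,Z) where Z=f(Y):
- P(X,Z=0) = P(X,Y=2)
- P(X,Z=1) = P(X,Y=0) + P(X,Y=1) + P(X,Y=3)

I(X;Z) = I(X;f(Y)) = 0.0058 dits

Verification: 0.0089 ≥ 0.0058 ✓

Information cannot be created by processing; the function f can only lose information about X.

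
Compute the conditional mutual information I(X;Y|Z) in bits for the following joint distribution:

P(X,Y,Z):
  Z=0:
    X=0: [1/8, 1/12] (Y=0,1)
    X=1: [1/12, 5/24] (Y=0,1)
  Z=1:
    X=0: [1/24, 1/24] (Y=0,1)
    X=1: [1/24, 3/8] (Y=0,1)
0.0822 bits

Conditional mutual information: I(X;Y|Z) = H(X|Z) + H(Y|Z) - H(X,Y|Z)

H(Z) = 1.0000
H(X,Z) = 1.8149 → H(X|Z) = 0.8149
H(Y,Z) = 1.8149 → H(Y|Z) = 0.8149
H(X,Y,Z) = 2.5477 → H(X,Y|Z) = 1.5477

I(X;Y|Z) = 0.8149 + 0.8149 - 1.5477 = 0.0822 bits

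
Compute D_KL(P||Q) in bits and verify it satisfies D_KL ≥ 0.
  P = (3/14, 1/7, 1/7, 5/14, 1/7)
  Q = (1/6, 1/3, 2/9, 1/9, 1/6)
0.3818 bits

KL divergence satisfies the Gibbs inequality: D_KL(P||Q) ≥ 0 for all distributions P, Q.

D_KL(P||Q) = Σ p(x) log(p(x)/q(x))
Term by term:
  x=0: 3/14 × log_2[(3/14)/(1/6)] = 0.0777
  x=1: 1/7 × log_2[(1/7)/(1/3)] = -0.1746
  x=2: 1/7 × log_2[(1/7)/(2/9)] = -0.0911
  x=3: 5/14 × log_2[(5/14)/(1/9)] = 0.6016
  x=4: 1/7 × log_2[(1/7)/(1/6)] = -0.0318
D_KL(P||Q) = 0.3818 bits

D_KL(P||Q) = 0.3818 ≥ 0 ✓

This non-negativity is a fundamental property: relative entropy cannot be negative because it measures how different Q is from P.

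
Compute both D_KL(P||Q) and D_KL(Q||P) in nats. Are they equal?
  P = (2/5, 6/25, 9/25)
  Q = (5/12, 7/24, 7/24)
D_KL(P||Q) = 0.0127, D_KL(Q||P) = 0.0125

KL divergence is not symmetric: D_KL(P||Q) ≠ D_KL(Q||P) in general.

D_KL(P||Q) = 0.0127 nats
D_KL(Q||P) = 0.0125 nats

No, they are not equal!

This asymmetry is why KL divergence is not a true distance metric.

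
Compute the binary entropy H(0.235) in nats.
0.5452 nats

The binary entropy function is:
H(p) = -p log(p) - (1-p) log(1-p)

H(0.235) = -0.235 × log_e(0.235) - 0.765 × log_e(0.765)
H(0.235) = 0.5452 nats

Note: Binary entropy is maximized at p=0.5 (H=1 bit) and minimized at p=0 or p=1 (H=0).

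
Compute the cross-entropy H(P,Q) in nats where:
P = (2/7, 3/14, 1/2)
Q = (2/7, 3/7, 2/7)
1.1659 nats

Cross-entropy: H(P,Q) = -Σ p(x) log q(x)

Alternatively: H(P,Q) = H(P) + D_KL(P||Q)
H(P) = 1.0346 nats
D_KL(P||Q) = 0.1313 nats

H(P,Q) = 1.0346 + 0.1313 = 1.1659 nats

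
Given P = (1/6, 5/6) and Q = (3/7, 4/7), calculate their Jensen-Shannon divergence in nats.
0.0421 nats

Jensen-Shannon divergence is:
JSD(P||Q) = 0.5 × D_KL(P||M) + 0.5 × D_KL(Q||M)
where M = 0.5 × (P + Q) is the mixture distribution.

M = 0.5 × (1/6, 5/6) + 0.5 × (3/7, 4/7) = (0.297619, 0.702381)

D_KL(P||M) = 0.0458 nats
D_KL(Q||M) = 0.0384 nats

JSD(P||Q) = 0.5 × 0.0458 + 0.5 × 0.0384 = 0.0421 nats

Unlike KL divergence, JSD is symmetric and bounded: 0 ≤ JSD ≤ log(2).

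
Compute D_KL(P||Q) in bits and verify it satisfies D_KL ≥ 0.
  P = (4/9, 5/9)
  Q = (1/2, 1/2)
0.0089 bits

KL divergence satisfies the Gibbs inequality: D_KL(P||Q) ≥ 0 for all distributions P, Q.

D_KL(P||Q) = Σ p(x) log(p(x)/q(x))
Term by term:
  x=0: 4/9 × log_2[(4/9)/(1/2)] = -0.0755
  x=1: 5/9 × log_2[(5/9)/(1/2)] = 0.0844
D_KL(P||Q) = 0.0089 bits

D_KL(P||Q) = 0.0089 ≥ 0 ✓

This non-negativity is a fundamental property: relative entropy cannot be negative because it measures how different Q is from P.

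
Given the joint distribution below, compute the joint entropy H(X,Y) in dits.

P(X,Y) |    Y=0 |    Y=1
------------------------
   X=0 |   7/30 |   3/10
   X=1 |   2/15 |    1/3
0.5801 dits

Joint entropy is H(X,Y) = -Σ_{x,y} p(x,y) log p(x,y).

Summing over all non-zero entries:
H(X,Y) = -[7/30·log_10(7/30) + 3/10·log_10(3/10) + 2/15·log_10(2/15) + 1/3·log_10(1/3)]
H(X,Y) = 0.5801 dits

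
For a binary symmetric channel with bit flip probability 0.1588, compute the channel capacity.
0.3686 bits

For a binary symmetric channel (BSC) with error probability p:
Capacity C = 1 - H(p) bits per symbol

where H(p) = -p log₂(p) - (1-p) log₂(1-p) is the binary entropy function.

H(0.1588) = 0.6314 bits
C = 1 - 0.6314 = 0.3686 bits per symbol

This means we can reliably transmit up to 0.3686 bits of information per channel use.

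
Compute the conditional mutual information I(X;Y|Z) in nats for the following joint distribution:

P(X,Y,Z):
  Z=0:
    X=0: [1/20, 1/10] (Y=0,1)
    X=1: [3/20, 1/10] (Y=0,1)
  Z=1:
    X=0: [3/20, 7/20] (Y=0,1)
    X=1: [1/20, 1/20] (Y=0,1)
0.0207 nats

Conditional mutual information: I(X;Y|Z) = H(X|Z) + H(Y|Z) - H(X,Y|Z)

H(Z) = 0.6730
H(X,Z) = 1.2080 → H(X|Z) = 0.5350
H(Y,Z) = 1.3322 → H(Y|Z) = 0.6592
H(X,Y,Z) = 1.8465 → H(X,Y|Z) = 1.1734

I(X;Y|Z) = 0.5350 + 0.6592 - 1.1734 = 0.0207 nats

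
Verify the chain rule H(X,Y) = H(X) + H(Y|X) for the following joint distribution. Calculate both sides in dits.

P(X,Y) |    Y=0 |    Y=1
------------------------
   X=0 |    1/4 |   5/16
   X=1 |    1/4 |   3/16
H(X,Y) = 0.5952, H(X) = 0.2976, H(Y|X) = 0.2976 (all in dits)

Chain rule: H(X,Y) = H(X) + H(Y|X)

Left side — joint entropy directly:
H(X,Y) = -Σ p(x,y) log p(x,y) = 0.5952 dits

Right side — compute H(Y|X) from the conditional distributions:
P(X) = (9/16, 7/16), so H(X) = 0.2976 dits
H(Y|X) = Σ_x P(X=x) · H(Y|X=x):
  P(Y|X=0) = (4/9, 5/9), H(Y|X=0) = 0.2983, weight P(X=0) = 9/16
  P(Y|X=1) = (4/7, 3/7), H(Y|X=1) = 0.2966, weight P(X=1) = 7/16
H(Y|X) = 0.2976 dits

H(X) + H(Y|X) = 0.2976 + 0.2976 = 0.5952 dits

Both sides equal 0.5952 dits. ✓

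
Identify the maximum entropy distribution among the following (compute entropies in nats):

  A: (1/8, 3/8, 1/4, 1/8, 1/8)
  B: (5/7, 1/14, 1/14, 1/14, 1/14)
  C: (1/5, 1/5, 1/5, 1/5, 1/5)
C

For a discrete distribution over n outcomes, entropy is maximized by the uniform distribution.

Computing entropies:
H(A) = 1.4942 nats
H(B) = 0.9944 nats
H(C) = 1.6094 nats

The uniform distribution (where all probabilities equal 1/5) achieves the maximum entropy of log_e(5) = 1.6094 nats.

Distribution C has the highest entropy.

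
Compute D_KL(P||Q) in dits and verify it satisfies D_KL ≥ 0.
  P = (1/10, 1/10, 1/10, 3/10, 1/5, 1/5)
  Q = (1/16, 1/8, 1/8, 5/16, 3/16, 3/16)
0.0069 dits

KL divergence satisfies the Gibbs inequality: D_KL(P||Q) ≥ 0 for all distributions P, Q.

D_KL(P||Q) = Σ p(x) log(p(x)/q(x))
Term by term:
  x=0: 1/10 × log_10[(1/10)/(1/16)] = 0.0204
  x=1: 1/10 × log_10[(1/10)/(1/8)] = -0.0097
  x=2: 1/10 × log_10[(1/10)/(1/8)] = -0.0097
  x=3: 3/10 × log_10[(3/10)/(5/16)] = -0.0053
  x=4: 1/5 × log_10[(1/5)/(3/16)] = 0.0056
  x=5: 1/5 × log_10[(1/5)/(3/16)] = 0.0056
D_KL(P||Q) = 0.0069 dits

D_KL(P||Q) = 0.0069 ≥ 0 ✓

This non-negativity is a fundamental property: relative entropy cannot be negative because it measures how different Q is from P.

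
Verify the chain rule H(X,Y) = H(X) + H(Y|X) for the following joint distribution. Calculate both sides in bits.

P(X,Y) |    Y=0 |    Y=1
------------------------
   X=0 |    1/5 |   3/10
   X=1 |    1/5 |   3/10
H(X,Y) = 1.9710, H(X) = 1.0000, H(Y|X) = 0.9710 (all in bits)

Chain rule: H(X,Y) = H(X) + H(Y|X)

Left side — joint entropy directly:
H(X,Y) = -Σ p(x,y) log p(x,y) = 1.9710 bits

Right side — compute H(Y|X) from the conditional distributions:
P(X) = (1/2, 1/2), so H(X) = 1.0000 bits
H(Y|X) = Σ_x P(X=x) · H(Y|X=x):
  P(Y|X=0) = (2/5, 3/5), H(Y|X=0) = 0.9710, weight P(X=0) = 1/2
  P(Y|X=1) = (2/5, 3/5), H(Y|X=1) = 0.9710, weight P(X=1) = 1/2
H(Y|X) = 0.9710 bits

H(X) + H(Y|X) = 1.0000 + 0.9710 = 1.9710 bits

Both sides equal 1.9710 bits. ✓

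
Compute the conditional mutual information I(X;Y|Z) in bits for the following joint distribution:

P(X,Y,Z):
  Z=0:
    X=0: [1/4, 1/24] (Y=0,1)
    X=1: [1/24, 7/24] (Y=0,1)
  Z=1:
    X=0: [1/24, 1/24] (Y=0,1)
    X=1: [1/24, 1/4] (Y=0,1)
0.2999 bits

Conditional mutual information: I(X;Y|Z) = H(X|Z) + H(Y|Z) - H(X,Y|Z)

H(Z) = 0.9544
H(X,Z) = 1.8640 → H(X|Z) = 0.9096
H(Y,Z) = 1.8640 → H(Y|Z) = 0.9096
H(X,Y,Z) = 2.4737 → H(X,Y|Z) = 1.5192

I(X;Y|Z) = 0.9096 + 0.9096 - 1.5192 = 0.2999 bits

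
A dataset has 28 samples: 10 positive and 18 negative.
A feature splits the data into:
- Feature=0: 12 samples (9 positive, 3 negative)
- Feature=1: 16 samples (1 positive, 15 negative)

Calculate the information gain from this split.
0.3999 bits

Information Gain = H(Y) - H(Y|Feature)

Before split:
P(positive) = 10/28 = 0.3571
H(Y) = 0.9403 bits

After split:
Feature=0: H = 0.8113 bits (weight = 12/28)
Feature=1: H = 0.3373 bits (weight = 16/28)
H(Y|Feature) = (12/28)×0.8113 + (16/28)×0.3373 = 0.5404 bits

Information Gain = 0.9403 - 0.5404 = 0.3999 bits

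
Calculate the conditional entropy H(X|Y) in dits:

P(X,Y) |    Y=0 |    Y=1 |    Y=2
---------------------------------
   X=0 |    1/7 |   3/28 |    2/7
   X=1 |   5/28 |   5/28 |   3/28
0.2780 dits

Using the chain rule: H(X|Y) = H(X,Y) - H(Y)

First, compute H(X,Y) = 0.7513 dits

Marginal P(Y) = (9/28, 2/7, 11/28)
H(Y) = 0.4733 dits

H(X|Y) = H(X,Y) - H(Y) = 0.7513 - 0.4733 = 0.2780 dits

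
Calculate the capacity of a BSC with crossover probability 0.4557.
0.0057 bits

For a binary symmetric channel (BSC) with error probability p:
Capacity C = 1 - H(p) bits per symbol

where H(p) = -p log₂(p) - (1-p) log₂(1-p) is the binary entropy function.

H(0.4557) = 0.9943 bits
C = 1 - 0.9943 = 0.0057 bits per symbol

This means we can reliably transmit up to 0.0057 bits of information per channel use.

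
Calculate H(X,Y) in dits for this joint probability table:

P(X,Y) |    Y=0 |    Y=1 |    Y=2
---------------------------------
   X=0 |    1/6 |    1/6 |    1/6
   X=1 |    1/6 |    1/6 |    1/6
0.7782 dits

Joint entropy is H(X,Y) = -Σ_{x,y} p(x,y) log p(x,y).

Summing over all non-zero entries:
H(X,Y) = -[1/6·log_10(1/6) + 1/6·log_10(1/6) + 1/6·log_10(1/6) + 1/6·log_10(1/6) + 1/6·log_10(1/6) + 1/6·log_10(1/6)]
H(X,Y) = 0.7782 dits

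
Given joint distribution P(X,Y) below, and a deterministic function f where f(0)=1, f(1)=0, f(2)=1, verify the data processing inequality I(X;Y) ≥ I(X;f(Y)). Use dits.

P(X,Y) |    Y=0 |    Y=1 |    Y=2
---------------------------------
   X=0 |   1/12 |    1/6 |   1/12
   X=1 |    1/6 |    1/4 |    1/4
I(X;Y) = 0.0041, I(X;f(Y)) = 0.0031, inequality holds: 0.0041 ≥ 0.0031

Data Processing Inequality: For any Markov chain X → Y → Z, we have I(X;Y) ≥ I(X;Z).

Here Z = f(Y) is a deterministic function of Y, forming X → Y → Z.

Original I(X;Y) = 0.0041 dits

After applying f:
P(X,Z) where Z=f(Y):
- P(X,Z=0) = P(X,Y=1)
- P(X,Z=1) = P(X,Y=0) + P(X,Y=2)

I(X;Z) = I(X;f(Y)) = 0.0031 dits

Verification: 0.0041 ≥ 0.0031 ✓

Information cannot be created by processing; the function f can only lose information about X.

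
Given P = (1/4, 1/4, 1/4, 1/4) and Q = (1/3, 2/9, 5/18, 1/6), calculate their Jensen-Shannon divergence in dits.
0.0035 dits

Jensen-Shannon divergence is:
JSD(P||Q) = 0.5 × D_KL(P||M) + 0.5 × D_KL(Q||M)
where M = 0.5 × (P + Q) is the mixture distribution.

M = 0.5 × (1/4, 1/4, 1/4, 1/4) + 0.5 × (1/3, 2/9, 5/18, 1/6) = (7/24, 0.236111, 0.263889, 5/24)

D_KL(P||M) = 0.0034 dits
D_KL(Q||M) = 0.0035 dits

JSD(P||Q) = 0.5 × 0.0034 + 0.5 × 0.0035 = 0.0035 dits

Unlike KL divergence, JSD is symmetric and bounded: 0 ≤ JSD ≤ log(2).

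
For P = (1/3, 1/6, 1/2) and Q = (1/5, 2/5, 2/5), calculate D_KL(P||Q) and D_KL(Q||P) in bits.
D_KL(P||Q) = 0.1961, D_KL(Q||P) = 0.2290

KL divergence is not symmetric: D_KL(P||Q) ≠ D_KL(Q||P) in general.

D_KL(P||Q) = 0.1961 bits
D_KL(Q||P) = 0.2290 bits

No, they are not equal!

This asymmetry is why KL divergence is not a true distance metric.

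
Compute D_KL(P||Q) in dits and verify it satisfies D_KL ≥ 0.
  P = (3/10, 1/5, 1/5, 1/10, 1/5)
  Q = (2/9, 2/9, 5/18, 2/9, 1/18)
0.0780 dits

KL divergence satisfies the Gibbs inequality: D_KL(P||Q) ≥ 0 for all distributions P, Q.

D_KL(P||Q) = Σ p(x) log(p(x)/q(x))
Term by term:
  x=0: 3/10 × log_10[(3/10)/(2/9)] = 0.0391
  x=1: 1/5 × log_10[(1/5)/(2/9)] = -0.0092
  x=2: 1/5 × log_10[(1/5)/(5/18)] = -0.0285
  x=3: 1/10 × log_10[(1/10)/(2/9)] = -0.0347
  x=4: 1/5 × log_10[(1/5)/(1/18)] = 0.1113
D_KL(P||Q) = 0.0780 dits

D_KL(P||Q) = 0.0780 ≥ 0 ✓

This non-negativity is a fundamental property: relative entropy cannot be negative because it measures how different Q is from P.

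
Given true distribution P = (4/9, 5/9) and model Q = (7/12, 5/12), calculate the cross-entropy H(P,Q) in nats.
0.7259 nats

Cross-entropy: H(P,Q) = -Σ p(x) log q(x)

Alternatively: H(P,Q) = H(P) + D_KL(P||Q)
H(P) = 0.6870 nats
D_KL(P||Q) = 0.0390 nats

H(P,Q) = 0.6870 + 0.0390 = 0.7259 nats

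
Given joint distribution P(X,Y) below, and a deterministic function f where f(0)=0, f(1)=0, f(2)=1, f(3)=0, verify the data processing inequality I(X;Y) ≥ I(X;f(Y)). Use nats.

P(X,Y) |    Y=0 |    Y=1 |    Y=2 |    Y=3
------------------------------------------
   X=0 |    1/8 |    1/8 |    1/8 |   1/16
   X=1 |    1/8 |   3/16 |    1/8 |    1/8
I(X;Y) = 0.0091, I(X;f(Y)) = 0.0026, inequality holds: 0.0091 ≥ 0.0026

Data Processing Inequality: For any Markov chain X → Y → Z, we have I(X;Y) ≥ I(X;Z).

Here Z = f(Y) is a deterministic function of Y, forming X → Y → Z.

Original I(X;Y) = 0.0091 nats

After applying f:
P(X,Z) where Z=f(Y):
- P(X,Z=0) = P(X,Y=0) + P(X,Y=1) + P(X,Y=3)
- P(X,Z=1) = P(X,Y=2)

I(X;Z) = I(X;f(Y)) = 0.0026 nats

Verification: 0.0091 ≥ 0.0026 ✓

Information cannot be created by processing; the function f can only lose information about X.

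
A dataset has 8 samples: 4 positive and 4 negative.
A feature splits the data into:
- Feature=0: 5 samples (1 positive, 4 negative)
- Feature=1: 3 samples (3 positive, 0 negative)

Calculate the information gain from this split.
0.5488 bits

Information Gain = H(Y) - H(Y|Feature)

Before split:
P(positive) = 4/8 = 0.5000
H(Y) = 1.0000 bits

After split:
Feature=0: H = 0.7219 bits (weight = 5/8)
Feature=1: H = 0.0000 bits (weight = 3/8)
H(Y|Feature) = (5/8)×0.7219 + (3/8)×0.0000 = 0.4512 bits

Information Gain = 1.0000 - 0.4512 = 0.5488 bits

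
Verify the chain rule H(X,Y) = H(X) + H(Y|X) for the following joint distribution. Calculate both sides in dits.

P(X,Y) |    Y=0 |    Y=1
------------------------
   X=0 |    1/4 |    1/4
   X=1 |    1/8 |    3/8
H(X,Y) = 0.5737, H(X) = 0.3010, H(Y|X) = 0.2726 (all in dits)

Chain rule: H(X,Y) = H(X) + H(Y|X)

Left side — joint entropy directly:
H(X,Y) = -Σ p(x,y) log p(x,y) = 0.5737 dits

Right side — compute H(Y|X) from the conditional distributions:
P(X) = (1/2, 1/2), so H(X) = 0.3010 dits
H(Y|X) = Σ_x P(X=x) · H(Y|X=x):
  P(Y|X=0) = (1/2, 1/2), H(Y|X=0) = 0.3010, weight P(X=0) = 1/2
  P(Y|X=1) = (1/4, 3/4), H(Y|X=1) = 0.2442, weight P(X=1) = 1/2
H(Y|X) = 0.2726 dits

H(X) + H(Y|X) = 0.3010 + 0.2726 = 0.5737 dits

Both sides equal 0.5737 dits. ✓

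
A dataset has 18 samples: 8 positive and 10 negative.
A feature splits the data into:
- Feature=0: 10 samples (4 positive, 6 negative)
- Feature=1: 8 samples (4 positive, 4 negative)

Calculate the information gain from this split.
0.0072 bits

Information Gain = H(Y) - H(Y|Feature)

Before split:
P(positive) = 8/18 = 0.4444
H(Y) = 0.9911 bits

After split:
Feature=0: H = 0.9710 bits (weight = 10/18)
Feature=1: H = 1.0000 bits (weight = 8/18)
H(Y|Feature) = (10/18)×0.9710 + (8/18)×1.0000 = 0.9839 bits

Information Gain = 0.9911 - 0.9839 = 0.0072 bits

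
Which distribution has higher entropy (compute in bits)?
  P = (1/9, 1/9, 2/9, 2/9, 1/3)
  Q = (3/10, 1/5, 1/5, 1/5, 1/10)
Q

Computing entropies in bits:
H(P) = 2.1972
H(Q) = 2.2464

Distribution Q has higher entropy.

Intuition: The distribution closer to uniform (more spread out) has higher entropy.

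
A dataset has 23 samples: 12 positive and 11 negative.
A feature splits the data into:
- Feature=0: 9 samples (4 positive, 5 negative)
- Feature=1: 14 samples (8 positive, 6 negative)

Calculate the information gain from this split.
0.0111 bits

Information Gain = H(Y) - H(Y|Feature)

Before split:
P(positive) = 12/23 = 0.5217
H(Y) = 0.9986 bits

After split:
Feature=0: H = 0.9911 bits (weight = 9/23)
Feature=1: H = 0.9852 bits (weight = 14/23)
H(Y|Feature) = (9/23)×0.9911 + (14/23)×0.9852 = 0.9875 bits

Information Gain = 0.9986 - 0.9875 = 0.0111 bits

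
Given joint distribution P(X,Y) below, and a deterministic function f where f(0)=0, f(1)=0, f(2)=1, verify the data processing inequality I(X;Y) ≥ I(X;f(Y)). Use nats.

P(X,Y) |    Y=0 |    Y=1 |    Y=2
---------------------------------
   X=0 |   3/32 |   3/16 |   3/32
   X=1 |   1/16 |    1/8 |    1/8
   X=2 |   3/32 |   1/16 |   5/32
I(X;Y) = 0.0409, I(X;f(Y)) = 0.0238, inequality holds: 0.0409 ≥ 0.0238

Data Processing Inequality: For any Markov chain X → Y → Z, we have I(X;Y) ≥ I(X;Z).

Here Z = f(Y) is a deterministic function of Y, forming X → Y → Z.

Original I(X;Y) = 0.0409 nats

After applying f:
P(X,Z) where Z=f(Y):
- P(X,Z=0) = P(X,Y=0) + P(X,Y=1)
- P(X,Z=1) = P(X,Y=2)

I(X;Z) = I(X;f(Y)) = 0.0238 nats

Verification: 0.0409 ≥ 0.0238 ✓

Information cannot be created by processing; the function f can only lose information about X.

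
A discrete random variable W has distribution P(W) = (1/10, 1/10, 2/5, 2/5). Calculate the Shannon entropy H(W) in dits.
0.5184 dits

Shannon entropy is H(X) = -Σ p(x) log p(x).

For P = (1/10, 1/10, 2/5, 2/5):
H = -1/10 × log_10(1/10) -1/10 × log_10(1/10) -2/5 × log_10(2/5) -2/5 × log_10(2/5)
H = 0.5184 dits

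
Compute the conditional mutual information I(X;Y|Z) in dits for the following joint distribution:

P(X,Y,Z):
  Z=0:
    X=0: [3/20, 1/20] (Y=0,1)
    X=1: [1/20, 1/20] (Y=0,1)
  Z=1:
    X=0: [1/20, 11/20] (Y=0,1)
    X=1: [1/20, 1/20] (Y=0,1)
0.0238 dits

Conditional mutual information: I(X;Y|Z) = H(X|Z) + H(Y|Z) - H(X,Y|Z)

H(Z) = 0.2653
H(X,Z) = 0.4729 → H(X|Z) = 0.2076
H(Y,Z) = 0.4729 → H(Y|Z) = 0.2076
H(X,Y,Z) = 0.6567 → H(X,Y|Z) = 0.3914

I(X;Y|Z) = 0.2076 + 0.2076 - 0.3914 = 0.0238 dits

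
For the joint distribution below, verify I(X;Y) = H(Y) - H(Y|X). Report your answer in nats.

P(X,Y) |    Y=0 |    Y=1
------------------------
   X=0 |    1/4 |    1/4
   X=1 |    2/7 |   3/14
I(X;Y) = 0.0026 nats

Mutual information has multiple equivalent forms:
- I(X;Y) = H(X) - H(X|Y)
- I(X;Y) = H(Y) - H(Y|X)
- I(X;Y) = H(X) + H(Y) - H(X,Y)

Computing all quantities:
H(X) = 0.6931, H(Y) = 0.6906, H(X,Y) = 1.3812
H(X|Y) = 0.6906, H(Y|X) = 0.6880

Verification:
H(X) - H(X|Y) = 0.6931 - 0.6906 = 0.0026
H(Y) - H(Y|X) = 0.6906 - 0.6880 = 0.0026
H(X) + H(Y) - H(X,Y) = 0.6931 + 0.6906 - 1.3812 = 0.0026

All forms give I(X;Y) = 0.0026 nats. ✓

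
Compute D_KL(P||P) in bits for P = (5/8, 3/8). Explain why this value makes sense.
0.0000 bits

KL divergence satisfies the Gibbs inequality: D_KL(P||Q) ≥ 0 for all distributions P, Q.

D_KL(P||Q) = Σ p(x) log(p(x)/q(x))
Each term is p(x) × log_2(p(x)/p(x)) = p(x) × log_2(1) = 0, so the sum is 0.
D_KL(P||Q) = 0.0000 bits

When P = Q, the KL divergence is exactly 0, as there is no 'divergence' between identical distributions.

This non-negativity is a fundamental property: relative entropy cannot be negative because it measures how different Q is from P.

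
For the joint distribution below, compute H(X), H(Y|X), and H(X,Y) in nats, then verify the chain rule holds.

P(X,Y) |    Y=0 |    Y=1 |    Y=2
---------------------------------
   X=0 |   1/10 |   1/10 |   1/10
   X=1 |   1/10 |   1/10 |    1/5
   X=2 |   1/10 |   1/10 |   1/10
H(X,Y) = 2.1640, H(X) = 1.0889, H(Y|X) = 1.0751 (all in nats)

Chain rule: H(X,Y) = H(X) + H(Y|X)

Left side — joint entropy directly:
H(X,Y) = -Σ p(x,y) log p(x,y) = 2.1640 nats

Right side — compute H(Y|X) from the conditional distributions:
P(X) = (3/10, 2/5, 3/10), so H(X) = 1.0889 nats
H(Y|X) = Σ_x P(X=x) · H(Y|X=x):
  P(Y|X=0) = (1/3, 1/3, 1/3), H(Y|X=0) = 1.0986, weight P(X=0) = 3/10
  P(Y|X=1) = (1/4, 1/4, 1/2), H(Y|X=1) = 1.0397, weight P(X=1) = 2/5
  P(Y|X=2) = (1/3, 1/3, 1/3), H(Y|X=2) = 1.0986, weight P(X=2) = 3/10
H(Y|X) = 1.0751 nats

H(X) + H(Y|X) = 1.0889 + 1.0751 = 2.1640 nats

Both sides equal 2.1640 nats. ✓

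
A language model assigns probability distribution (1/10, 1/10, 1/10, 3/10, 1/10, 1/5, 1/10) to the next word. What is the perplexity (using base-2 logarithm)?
6.2612

Perplexity is 2^H (or exp(H) for natural log).

First, H = -Σ p log p = 2.6464 bits
Perplexity = 2^2.6464 = 6.2612

Interpretation: The model's uncertainty is equivalent to choosing uniformly among 6.3 options.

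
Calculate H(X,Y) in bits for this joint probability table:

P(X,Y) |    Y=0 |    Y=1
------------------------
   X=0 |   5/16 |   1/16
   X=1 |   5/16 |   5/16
1.8232 bits

Joint entropy is H(X,Y) = -Σ_{x,y} p(x,y) log p(x,y).

Summing over all non-zero entries:
H(X,Y) = -[5/16·log_2(5/16) + 1/16·log_2(1/16) + 5/16·log_2(5/16) + 5/16·log_2(5/16)]
H(X,Y) = 1.8232 bits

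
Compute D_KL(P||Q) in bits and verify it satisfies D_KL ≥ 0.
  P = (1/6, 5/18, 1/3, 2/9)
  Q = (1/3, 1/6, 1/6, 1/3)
0.2414 bits

KL divergence satisfies the Gibbs inequality: D_KL(P||Q) ≥ 0 for all distributions P, Q.

D_KL(P||Q) = Σ p(x) log(p(x)/q(x))
Term by term:
  x=0: 1/6 × log_2[(1/6)/(1/3)] = -0.1667
  x=1: 5/18 × log_2[(5/18)/(1/6)] = 0.2047
  x=2: 1/3 × log_2[(1/3)/(1/6)] = 0.3333
  x=3: 2/9 × log_2[(2/9)/(1/3)] = -0.1300
D_KL(P||Q) = 0.2414 bits

D_KL(P||Q) = 0.2414 ≥ 0 ✓

This non-negativity is a fundamental property: relative entropy cannot be negative because it measures how different Q is from P.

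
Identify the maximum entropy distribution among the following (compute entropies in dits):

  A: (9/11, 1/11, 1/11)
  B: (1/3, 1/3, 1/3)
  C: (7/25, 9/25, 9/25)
B

For a discrete distribution over n outcomes, entropy is maximized by the uniform distribution.

Computing entropies:
H(A) = 0.2606 dits
H(B) = 0.4771 dits
H(C) = 0.4743 dits

The uniform distribution (where all probabilities equal 1/3) achieves the maximum entropy of log_10(3) = 0.4771 dits.

Distribution B has the highest entropy.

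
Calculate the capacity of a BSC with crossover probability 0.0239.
0.8372 bits

For a binary symmetric channel (BSC) with error probability p:
Capacity C = 1 - H(p) bits per symbol

where H(p) = -p log₂(p) - (1-p) log₂(1-p) is the binary entropy function.

H(0.0239) = 0.1628 bits
C = 1 - 0.1628 = 0.8372 bits per symbol

This means we can reliably transmit up to 0.8372 bits of information per channel use.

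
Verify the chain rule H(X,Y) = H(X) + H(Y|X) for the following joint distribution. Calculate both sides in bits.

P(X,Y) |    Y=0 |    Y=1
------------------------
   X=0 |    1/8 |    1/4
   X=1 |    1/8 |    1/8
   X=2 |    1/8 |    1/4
H(X,Y) = 2.5000, H(X) = 1.5613, H(Y|X) = 0.9387 (all in bits)

Chain rule: H(X,Y) = H(X) + H(Y|X)

Left side — joint entropy directly:
H(X,Y) = -Σ p(x,y) log p(x,y) = 2.5000 bits

Right side — compute H(Y|X) from the conditional distributions:
P(X) = (3/8, 1/4, 3/8), so H(X) = 1.5613 bits
H(Y|X) = Σ_x P(X=x) · H(Y|X=x):
  P(Y|X=0) = (1/3, 2/3), H(Y|X=0) = 0.9183, weight P(X=0) = 3/8
  P(Y|X=1) = (1/2, 1/2), H(Y|X=1) = 1.0000, weight P(X=1) = 1/4
  P(Y|X=2) = (1/3, 2/3), H(Y|X=2) = 0.9183, weight P(X=2) = 3/8
H(Y|X) = 0.9387 bits

H(X) + H(Y|X) = 1.5613 + 0.9387 = 2.5000 bits

Both sides equal 2.5000 bits. ✓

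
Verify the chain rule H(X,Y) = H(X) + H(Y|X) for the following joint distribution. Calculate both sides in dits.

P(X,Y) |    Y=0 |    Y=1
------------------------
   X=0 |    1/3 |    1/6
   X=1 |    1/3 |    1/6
H(X,Y) = 0.5775, H(X) = 0.3010, H(Y|X) = 0.2764 (all in dits)

Chain rule: H(X,Y) = H(X) + H(Y|X)

Left side — joint entropy directly:
H(X,Y) = -Σ p(x,y) log p(x,y) = 0.5775 dits

Right side — compute H(Y|X) from the conditional distributions:
P(X) = (1/2, 1/2), so H(X) = 0.3010 dits
H(Y|X) = Σ_x P(X=x) · H(Y|X=x):
  P(Y|X=0) = (2/3, 1/3), H(Y|X=0) = 0.2764, weight P(X=0) = 1/2
  P(Y|X=1) = (2/3, 1/3), H(Y|X=1) = 0.2764, weight P(X=1) = 1/2
H(Y|X) = 0.2764 dits

H(X) + H(Y|X) = 0.3010 + 0.2764 = 0.5775 dits

Both sides equal 0.5775 dits. ✓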